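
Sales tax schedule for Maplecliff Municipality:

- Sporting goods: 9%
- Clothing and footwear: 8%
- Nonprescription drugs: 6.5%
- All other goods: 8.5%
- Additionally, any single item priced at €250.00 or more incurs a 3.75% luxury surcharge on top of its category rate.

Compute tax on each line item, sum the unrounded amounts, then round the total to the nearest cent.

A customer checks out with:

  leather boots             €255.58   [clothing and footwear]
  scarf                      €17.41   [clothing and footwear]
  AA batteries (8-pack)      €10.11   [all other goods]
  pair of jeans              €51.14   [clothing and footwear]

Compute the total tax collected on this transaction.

Leather boots €255.58: clothing and footwear → 8% + 3.75% surcharge = 11.75% → €30.03065
Scarf €17.41: clothing and footwear → 8% → €1.3928
AA batteries (8-pack) €10.11: all other goods → 8.5% → €0.85935
Pair of jeans €51.14: clothing and footwear → 8% → €4.0912
Unrounded tax sum = €36.374 → €36.37

€36.37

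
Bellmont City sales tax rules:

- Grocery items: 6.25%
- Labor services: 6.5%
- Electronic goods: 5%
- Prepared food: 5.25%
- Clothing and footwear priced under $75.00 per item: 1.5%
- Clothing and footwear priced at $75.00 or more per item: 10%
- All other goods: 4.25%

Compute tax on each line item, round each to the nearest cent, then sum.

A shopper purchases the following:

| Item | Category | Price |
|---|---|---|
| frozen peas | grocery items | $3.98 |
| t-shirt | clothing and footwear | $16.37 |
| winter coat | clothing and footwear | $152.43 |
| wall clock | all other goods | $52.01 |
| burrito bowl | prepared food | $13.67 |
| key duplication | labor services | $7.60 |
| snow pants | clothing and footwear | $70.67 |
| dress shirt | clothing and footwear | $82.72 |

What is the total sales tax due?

$28.49

Frozen peas $3.98: grocery items → 6.25% → $0.25
T-shirt $16.37: clothing and footwear, under $75.00 → 1.5% → $0.25
Winter coat $152.43: clothing and footwear, $75.00 or more → 10% → $15.24
Wall clock $52.01: all other goods → 4.25% → $2.21
Burrito bowl $13.67: prepared food → 5.25% → $0.72
Key duplication $7.60: labor services → 6.5% → $0.49
Snow pants $70.67: clothing and footwear, under $75.00 → 1.5% → $1.06
Dress shirt $82.72: clothing and footwear, $75.00 or more → 10% → $8.27
Total tax = $0.25 + $0.25 + $15.24 + $2.21 + $0.72 + $0.49 + $1.06 + $8.27 = $28.49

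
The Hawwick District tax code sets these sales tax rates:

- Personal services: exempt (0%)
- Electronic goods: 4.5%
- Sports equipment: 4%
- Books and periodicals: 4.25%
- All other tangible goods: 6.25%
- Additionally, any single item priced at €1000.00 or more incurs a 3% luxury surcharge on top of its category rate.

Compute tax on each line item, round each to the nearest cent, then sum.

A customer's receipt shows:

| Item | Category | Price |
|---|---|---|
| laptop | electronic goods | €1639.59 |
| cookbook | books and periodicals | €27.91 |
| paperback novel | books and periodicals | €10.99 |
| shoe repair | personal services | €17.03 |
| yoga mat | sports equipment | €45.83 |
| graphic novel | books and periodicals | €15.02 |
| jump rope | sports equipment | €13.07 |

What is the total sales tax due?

Laptop €1639.59: electronic goods → 4.5% + 3% surcharge = 7.5% → €122.97
Cookbook €27.91: books and periodicals → 4.25% → €1.19
Paperback novel €10.99: books and periodicals → 4.25% → €0.47
Shoe repair €17.03: personal services → 0% → €0.00
Yoga mat €45.83: sports equipment → 4% → €1.83
Graphic novel €15.02: books and periodicals → 4.25% → €0.64
Jump rope €13.07: sports equipment → 4% → €0.52
Total tax = €122.97 + €1.19 + €0.47 + €1.83 + €0.64 + €0.52 = €127.62

€127.62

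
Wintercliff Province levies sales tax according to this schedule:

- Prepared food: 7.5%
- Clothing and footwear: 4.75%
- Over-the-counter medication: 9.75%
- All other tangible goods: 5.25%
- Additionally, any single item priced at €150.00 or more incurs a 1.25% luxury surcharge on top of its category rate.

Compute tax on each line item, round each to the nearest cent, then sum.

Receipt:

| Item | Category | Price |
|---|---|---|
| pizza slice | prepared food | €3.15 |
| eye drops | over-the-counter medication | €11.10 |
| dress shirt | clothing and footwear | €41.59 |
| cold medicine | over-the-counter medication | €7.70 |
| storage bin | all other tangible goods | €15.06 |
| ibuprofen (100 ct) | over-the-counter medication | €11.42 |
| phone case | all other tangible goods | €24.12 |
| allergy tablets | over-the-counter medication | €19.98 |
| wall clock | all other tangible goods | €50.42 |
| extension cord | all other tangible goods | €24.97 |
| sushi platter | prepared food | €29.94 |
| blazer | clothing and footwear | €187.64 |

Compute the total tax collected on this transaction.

Pizza slice €3.15: prepared food → 7.5% → €0.24
Eye drops €11.10: over-the-counter medication → 9.75% → €1.08
Dress shirt €41.59: clothing and footwear → 4.75% → €1.98
Cold medicine €7.70: over-the-counter medication → 9.75% → €0.75
Storage bin €15.06: all other tangible goods → 5.25% → €0.79
Ibuprofen (100 ct) €11.42: over-the-counter medication → 9.75% → €1.11
Phone case €24.12: all other tangible goods → 5.25% → €1.27
Allergy tablets €19.98: over-the-counter medication → 9.75% → €1.95
Wall clock €50.42: all other tangible goods → 5.25% → €2.65
Extension cord €24.97: all other tangible goods → 5.25% → €1.31
Sushi platter €29.94: prepared food → 7.5% → €2.25
Blazer €187.64: clothing and footwear → 4.75% + 1.25% surcharge = 6% → €11.26
Total tax = €0.24 + €1.08 + €1.98 + €0.75 + €0.79 + €1.11 + €1.27 + €1.95 + €2.65 + €1.31 + €2.25 + €11.26 = €26.64

€26.64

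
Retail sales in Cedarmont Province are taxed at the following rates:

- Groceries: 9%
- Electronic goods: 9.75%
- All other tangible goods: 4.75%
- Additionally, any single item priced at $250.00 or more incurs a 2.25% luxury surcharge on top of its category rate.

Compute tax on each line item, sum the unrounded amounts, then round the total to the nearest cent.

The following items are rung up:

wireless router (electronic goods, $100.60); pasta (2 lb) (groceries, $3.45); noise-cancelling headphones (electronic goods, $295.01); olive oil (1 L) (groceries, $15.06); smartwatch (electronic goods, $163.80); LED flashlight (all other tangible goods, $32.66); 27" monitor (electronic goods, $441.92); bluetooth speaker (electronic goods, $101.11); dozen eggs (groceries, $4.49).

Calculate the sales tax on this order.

$127.69

Wireless router $100.60: electronic goods → 9.75% → $9.8085
Pasta (2 lb) $3.45: groceries → 9% → $0.3105
Noise-cancelling headphones $295.01: electronic goods → 9.75% + 2.25% surcharge = 12% → $35.4012
Olive oil (1 L) $15.06: groceries → 9% → $1.3554
Smartwatch $163.80: electronic goods → 9.75% → $15.9705
LED flashlight $32.66: all other tangible goods → 4.75% → $1.55135
27" monitor $441.92: electronic goods → 9.75% + 2.25% surcharge = 12% → $53.0304
Bluetooth speaker $101.11: electronic goods → 9.75% → $9.858225
Dozen eggs $4.49: groceries → 9% → $0.4041
Unrounded tax sum = $127.690175 → $127.69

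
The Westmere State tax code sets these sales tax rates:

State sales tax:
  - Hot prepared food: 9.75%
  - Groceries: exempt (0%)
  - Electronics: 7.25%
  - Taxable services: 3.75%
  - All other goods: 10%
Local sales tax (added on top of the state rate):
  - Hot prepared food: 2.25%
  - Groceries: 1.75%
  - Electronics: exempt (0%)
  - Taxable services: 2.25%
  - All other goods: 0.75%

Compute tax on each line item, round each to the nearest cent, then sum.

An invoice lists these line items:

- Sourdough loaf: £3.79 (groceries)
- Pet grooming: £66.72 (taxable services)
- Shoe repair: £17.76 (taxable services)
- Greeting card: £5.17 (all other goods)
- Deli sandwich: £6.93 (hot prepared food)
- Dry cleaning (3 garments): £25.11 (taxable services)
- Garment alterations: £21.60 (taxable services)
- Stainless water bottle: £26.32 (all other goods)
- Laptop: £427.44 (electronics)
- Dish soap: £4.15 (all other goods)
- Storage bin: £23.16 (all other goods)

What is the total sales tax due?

Sourdough loaf £3.79: groceries → 0% + 1.75% local = 1.75% → £0.07
Pet grooming £66.72: taxable services → 3.75% + 2.25% local = 6% → £4.00
Shoe repair £17.76: taxable services → 3.75% + 2.25% local = 6% → £1.07
Greeting card £5.17: all other goods → 10% + 0.75% local = 10.75% → £0.56
Deli sandwich £6.93: hot prepared food → 9.75% + 2.25% local = 12% → £0.83
Dry cleaning (3 garments) £25.11: taxable services → 3.75% + 2.25% local = 6% → £1.51
Garment alterations £21.60: taxable services → 3.75% + 2.25% local = 6% → £1.30
Stainless water bottle £26.32: all other goods → 10% + 0.75% local = 10.75% → £2.83
Laptop £427.44: electronics → 7.25% + 0% local = 7.25% → £30.99
Dish soap £4.15: all other goods → 10% + 0.75% local = 10.75% → £0.45
Storage bin £23.16: all other goods → 10% + 0.75% local = 10.75% → £2.49
Total tax = £0.07 + £4.00 + £1.07 + £0.56 + £0.83 + £1.51 + £1.30 + £2.83 + £30.99 + £0.45 + £2.49 = £46.10

£46.10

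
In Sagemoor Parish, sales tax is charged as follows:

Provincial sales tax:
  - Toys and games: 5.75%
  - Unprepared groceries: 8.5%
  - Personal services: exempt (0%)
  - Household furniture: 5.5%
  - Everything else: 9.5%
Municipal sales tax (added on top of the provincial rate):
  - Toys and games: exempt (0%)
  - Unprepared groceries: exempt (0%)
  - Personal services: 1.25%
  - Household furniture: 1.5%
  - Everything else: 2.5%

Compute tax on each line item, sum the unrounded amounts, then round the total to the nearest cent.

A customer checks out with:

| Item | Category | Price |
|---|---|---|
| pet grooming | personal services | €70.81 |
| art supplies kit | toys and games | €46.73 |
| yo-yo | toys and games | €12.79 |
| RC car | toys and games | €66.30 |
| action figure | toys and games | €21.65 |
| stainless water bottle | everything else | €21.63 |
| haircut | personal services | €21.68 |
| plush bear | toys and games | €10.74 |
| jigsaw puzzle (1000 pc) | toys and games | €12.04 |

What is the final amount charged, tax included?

€297.91

Pet grooming €70.81: personal services → 0% + 1.25% municipal = 1.25% → €0.885125
Art supplies kit €46.73: toys and games → 5.75% + 0% municipal = 5.75% → €2.686975
Yo-yo €12.79: toys and games → 5.75% + 0% municipal = 5.75% → €0.735425
RC car €66.30: toys and games → 5.75% + 0% municipal = 5.75% → €3.81225
Action figure €21.65: toys and games → 5.75% + 0% municipal = 5.75% → €1.244875
Stainless water bottle €21.63: everything else → 9.5% + 2.5% municipal = 12% → €2.5956
Haircut €21.68: personal services → 0% + 1.25% municipal = 1.25% → €0.271
Plush bear €10.74: toys and games → 5.75% + 0% municipal = 5.75% → €0.61755
Jigsaw puzzle (1000 pc) €12.04: toys and games → 5.75% + 0% municipal = 5.75% → €0.6923
Subtotal = €284.37; unrounded tax = €13.5411 → €13.54; total due = €297.91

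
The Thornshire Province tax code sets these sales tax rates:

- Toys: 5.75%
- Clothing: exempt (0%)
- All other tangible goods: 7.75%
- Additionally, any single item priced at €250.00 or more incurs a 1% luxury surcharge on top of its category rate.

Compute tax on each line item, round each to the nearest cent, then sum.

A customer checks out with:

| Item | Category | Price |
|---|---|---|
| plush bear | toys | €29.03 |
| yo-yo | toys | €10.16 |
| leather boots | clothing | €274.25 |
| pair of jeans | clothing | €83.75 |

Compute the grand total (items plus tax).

Plush bear €29.03: toys → 5.75% → €1.67
Yo-yo €10.16: toys → 5.75% → €0.58
Leather boots €274.25: clothing → 0% + 1% surcharge = 1% → €2.74
Pair of jeans €83.75: clothing → 0% → €0.00
Subtotal = €397.19; tax = €4.99; total due = €402.18

€402.18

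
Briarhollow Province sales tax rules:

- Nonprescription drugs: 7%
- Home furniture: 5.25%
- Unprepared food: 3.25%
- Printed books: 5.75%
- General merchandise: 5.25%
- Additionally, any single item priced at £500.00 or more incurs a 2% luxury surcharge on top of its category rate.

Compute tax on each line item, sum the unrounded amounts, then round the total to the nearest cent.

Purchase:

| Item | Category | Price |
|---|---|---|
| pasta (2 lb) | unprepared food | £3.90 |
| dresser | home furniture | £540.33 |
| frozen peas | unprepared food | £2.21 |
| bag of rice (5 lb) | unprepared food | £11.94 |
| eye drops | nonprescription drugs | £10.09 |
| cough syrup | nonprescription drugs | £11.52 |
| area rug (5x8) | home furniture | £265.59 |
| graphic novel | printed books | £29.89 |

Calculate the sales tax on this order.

Pasta (2 lb) £3.90: unprepared food → 3.25% → £0.12675
Dresser £540.33: home furniture → 5.25% + 2% surcharge = 7.25% → £39.173925
Frozen peas £2.21: unprepared food → 3.25% → £0.071825
Bag of rice (5 lb) £11.94: unprepared food → 3.25% → £0.38805
Eye drops £10.09: nonprescription drugs → 7% → £0.7063
Cough syrup £11.52: nonprescription drugs → 7% → £0.8064
Area rug (5x8) £265.59: home furniture → 5.25% → £13.943475
Graphic novel £29.89: printed books → 5.75% → £1.718675
Unrounded tax sum = £56.9354 → £56.94

£56.94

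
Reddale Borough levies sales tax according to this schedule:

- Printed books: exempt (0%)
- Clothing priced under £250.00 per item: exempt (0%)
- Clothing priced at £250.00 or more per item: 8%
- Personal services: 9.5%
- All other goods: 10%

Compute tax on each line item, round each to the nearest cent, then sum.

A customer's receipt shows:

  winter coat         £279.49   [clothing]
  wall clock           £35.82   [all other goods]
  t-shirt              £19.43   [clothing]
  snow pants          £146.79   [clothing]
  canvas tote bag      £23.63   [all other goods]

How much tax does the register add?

£28.30

Winter coat £279.49: clothing, £250.00 or more → 8% → £22.36
Wall clock £35.82: all other goods → 10% → £3.58
T-shirt £19.43: clothing, under £250.00 → 0% → £0.00
Snow pants £146.79: clothing, under £250.00 → 0% → £0.00
Canvas tote bag £23.63: all other goods → 10% → £2.36
Total tax = £22.36 + £3.58 + £2.36 = £28.30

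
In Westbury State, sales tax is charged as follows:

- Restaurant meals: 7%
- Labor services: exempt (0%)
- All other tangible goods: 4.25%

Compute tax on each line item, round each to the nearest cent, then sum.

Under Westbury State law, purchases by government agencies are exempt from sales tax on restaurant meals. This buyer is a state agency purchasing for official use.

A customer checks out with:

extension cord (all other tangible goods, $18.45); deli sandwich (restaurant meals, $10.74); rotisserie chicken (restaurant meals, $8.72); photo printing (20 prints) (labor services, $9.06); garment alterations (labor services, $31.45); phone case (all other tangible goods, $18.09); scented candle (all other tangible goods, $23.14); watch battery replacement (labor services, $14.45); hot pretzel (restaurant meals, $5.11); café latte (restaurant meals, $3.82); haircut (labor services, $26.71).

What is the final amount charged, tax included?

$172.27

Extension cord $18.45: all other tangible goods → 4.25% → $0.78
Deli sandwich $10.74: restaurant meals, buyer-exempt → 0% → $0.00
Rotisserie chicken $8.72: restaurant meals, buyer-exempt → 0% → $0.00
Photo printing (20 prints) $9.06: labor services → 0% → $0.00
Garment alterations $31.45: labor services → 0% → $0.00
Phone case $18.09: all other tangible goods → 4.25% → $0.77
Scented candle $23.14: all other tangible goods → 4.25% → $0.98
Watch battery replacement $14.45: labor services → 0% → $0.00
Hot pretzel $5.11: restaurant meals, buyer-exempt → 0% → $0.00
Café latte $3.82: restaurant meals, buyer-exempt → 0% → $0.00
Haircut $26.71: labor services → 0% → $0.00
Subtotal = $169.74; tax = $2.53; total due = $172.27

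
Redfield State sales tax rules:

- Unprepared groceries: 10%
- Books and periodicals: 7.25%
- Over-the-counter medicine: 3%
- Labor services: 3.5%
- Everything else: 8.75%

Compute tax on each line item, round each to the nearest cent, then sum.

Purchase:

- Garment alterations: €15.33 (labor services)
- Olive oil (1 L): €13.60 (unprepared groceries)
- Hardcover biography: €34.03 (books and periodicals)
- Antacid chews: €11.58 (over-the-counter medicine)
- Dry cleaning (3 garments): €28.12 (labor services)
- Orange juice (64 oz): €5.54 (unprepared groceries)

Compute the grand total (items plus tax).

€114.45

Garment alterations €15.33: labor services → 3.5% → €0.54
Olive oil (1 L) €13.60: unprepared groceries → 10% → €1.36
Hardcover biography €34.03: books and periodicals → 7.25% → €2.47
Antacid chews €11.58: over-the-counter medicine → 3% → €0.35
Dry cleaning (3 garments) €28.12: labor services → 3.5% → €0.98
Orange juice (64 oz) €5.54: unprepared groceries → 10% → €0.55
Subtotal = €108.20; tax = €6.25; total due = €114.45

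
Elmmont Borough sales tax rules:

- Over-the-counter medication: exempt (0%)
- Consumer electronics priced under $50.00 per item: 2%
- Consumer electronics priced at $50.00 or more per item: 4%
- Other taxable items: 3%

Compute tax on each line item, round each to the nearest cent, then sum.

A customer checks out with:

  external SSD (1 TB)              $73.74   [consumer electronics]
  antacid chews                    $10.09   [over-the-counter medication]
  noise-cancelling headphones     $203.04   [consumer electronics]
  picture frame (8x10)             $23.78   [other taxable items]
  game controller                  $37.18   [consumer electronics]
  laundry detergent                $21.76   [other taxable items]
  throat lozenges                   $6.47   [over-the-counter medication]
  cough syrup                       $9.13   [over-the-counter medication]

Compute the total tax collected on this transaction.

External SSD (1 TB) $73.74: consumer electronics, $50.00 or more → 4% → $2.95
Antacid chews $10.09: over-the-counter medication → 0% → $0.00
Noise-cancelling headphones $203.04: consumer electronics, $50.00 or more → 4% → $8.12
Picture frame (8x10) $23.78: other taxable items → 3% → $0.71
Game controller $37.18: consumer electronics, under $50.00 → 2% → $0.74
Laundry detergent $21.76: other taxable items → 3% → $0.65
Throat lozenges $6.47: over-the-counter medication → 0% → $0.00
Cough syrup $9.13: over-the-counter medication → 0% → $0.00
Total tax = $2.95 + $8.12 + $0.71 + $0.74 + $0.65 = $13.17

$13.17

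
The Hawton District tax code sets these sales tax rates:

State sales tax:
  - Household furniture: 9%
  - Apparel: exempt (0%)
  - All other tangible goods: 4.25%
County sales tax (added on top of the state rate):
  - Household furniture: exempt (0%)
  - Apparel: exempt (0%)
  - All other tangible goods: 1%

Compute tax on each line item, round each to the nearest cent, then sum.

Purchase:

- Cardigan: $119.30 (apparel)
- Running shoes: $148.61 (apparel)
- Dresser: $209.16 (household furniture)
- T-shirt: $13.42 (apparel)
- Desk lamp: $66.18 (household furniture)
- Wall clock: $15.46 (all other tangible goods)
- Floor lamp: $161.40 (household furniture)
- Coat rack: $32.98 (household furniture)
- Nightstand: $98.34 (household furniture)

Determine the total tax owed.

Cardigan $119.30: apparel → 0% + 0% county = 0% → $0.00
Running shoes $148.61: apparel → 0% + 0% county = 0% → $0.00
Dresser $209.16: household furniture → 9% + 0% county = 9% → $18.82
T-shirt $13.42: apparel → 0% + 0% county = 0% → $0.00
Desk lamp $66.18: household furniture → 9% + 0% county = 9% → $5.96
Wall clock $15.46: all other tangible goods → 4.25% + 1% county = 5.25% → $0.81
Floor lamp $161.40: household furniture → 9% + 0% county = 9% → $14.53
Coat rack $32.98: household furniture → 9% + 0% county = 9% → $2.97
Nightstand $98.34: household furniture → 9% + 0% county = 9% → $8.85
Total tax = $18.82 + $5.96 + $0.81 + $14.53 + $2.97 + $8.85 = $51.94

$51.94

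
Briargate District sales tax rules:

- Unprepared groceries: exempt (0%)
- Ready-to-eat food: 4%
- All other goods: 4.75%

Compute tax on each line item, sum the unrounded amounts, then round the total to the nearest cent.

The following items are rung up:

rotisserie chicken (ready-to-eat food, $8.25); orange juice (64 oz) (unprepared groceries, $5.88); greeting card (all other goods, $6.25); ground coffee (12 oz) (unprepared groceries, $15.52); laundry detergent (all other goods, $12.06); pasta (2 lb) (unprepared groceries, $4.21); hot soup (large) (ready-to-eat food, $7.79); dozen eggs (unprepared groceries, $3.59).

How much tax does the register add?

Rotisserie chicken $8.25: ready-to-eat food → 4% → $0.33
Orange juice (64 oz) $5.88: unprepared groceries → 0% → $0.00
Greeting card $6.25: all other goods → 4.75% → $0.296875
Ground coffee (12 oz) $15.52: unprepared groceries → 0% → $0.00
Laundry detergent $12.06: all other goods → 4.75% → $0.57285
Pasta (2 lb) $4.21: unprepared groceries → 0% → $0.00
Hot soup (large) $7.79: ready-to-eat food → 4% → $0.3116
Dozen eggs $3.59: unprepared groceries → 0% → $0.00
Unrounded tax sum = $1.511325 → $1.51

$1.51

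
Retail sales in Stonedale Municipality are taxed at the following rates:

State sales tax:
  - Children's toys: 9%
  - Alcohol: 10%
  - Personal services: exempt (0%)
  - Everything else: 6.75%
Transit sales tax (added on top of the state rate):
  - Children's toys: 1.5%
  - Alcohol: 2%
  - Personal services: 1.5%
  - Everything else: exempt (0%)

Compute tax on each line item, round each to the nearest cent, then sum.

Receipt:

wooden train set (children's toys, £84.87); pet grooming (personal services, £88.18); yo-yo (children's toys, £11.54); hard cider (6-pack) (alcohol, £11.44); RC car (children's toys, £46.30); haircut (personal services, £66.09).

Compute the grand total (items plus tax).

£327.08

Wooden train set £84.87: children's toys → 9% + 1.5% transit = 10.5% → £8.91
Pet grooming £88.18: personal services → 0% + 1.5% transit = 1.5% → £1.32
Yo-yo £11.54: children's toys → 9% + 1.5% transit = 10.5% → £1.21
Hard cider (6-pack) £11.44: alcohol → 10% + 2% transit = 12% → £1.37
RC car £46.30: children's toys → 9% + 1.5% transit = 10.5% → £4.86
Haircut £66.09: personal services → 0% + 1.5% transit = 1.5% → £0.99
Subtotal = £308.42; tax = £18.66; total due = £327.08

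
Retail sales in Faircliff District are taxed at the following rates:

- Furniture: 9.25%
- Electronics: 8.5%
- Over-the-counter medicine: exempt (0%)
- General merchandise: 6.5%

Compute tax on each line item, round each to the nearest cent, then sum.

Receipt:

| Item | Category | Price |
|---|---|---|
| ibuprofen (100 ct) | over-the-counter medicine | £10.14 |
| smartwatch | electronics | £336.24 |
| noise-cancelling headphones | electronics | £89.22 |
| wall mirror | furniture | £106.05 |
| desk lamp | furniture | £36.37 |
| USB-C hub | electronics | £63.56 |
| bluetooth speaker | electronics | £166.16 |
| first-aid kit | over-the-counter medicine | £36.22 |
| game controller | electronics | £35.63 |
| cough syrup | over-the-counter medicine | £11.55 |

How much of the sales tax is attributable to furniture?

Wall mirror £106.05: furniture → 9.25% → £9.81
Desk lamp £36.37: furniture → 9.25% → £3.36
Tax on furniture = £9.81 + £3.36 = £13.17

£13.17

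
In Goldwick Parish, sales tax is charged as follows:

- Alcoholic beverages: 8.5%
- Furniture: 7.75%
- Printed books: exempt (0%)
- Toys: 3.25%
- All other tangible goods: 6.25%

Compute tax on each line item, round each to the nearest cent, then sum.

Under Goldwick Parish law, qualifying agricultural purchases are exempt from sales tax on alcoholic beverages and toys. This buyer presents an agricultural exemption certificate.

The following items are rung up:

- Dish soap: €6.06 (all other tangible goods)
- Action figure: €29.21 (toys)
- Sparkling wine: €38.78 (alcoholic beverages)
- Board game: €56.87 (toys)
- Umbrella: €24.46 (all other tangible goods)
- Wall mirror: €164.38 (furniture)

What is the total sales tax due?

€14.65

Dish soap €6.06: all other tangible goods → 6.25% → €0.38
Action figure €29.21: toys, buyer-exempt → 0% → €0.00
Sparkling wine €38.78: alcoholic beverages, buyer-exempt → 0% → €0.00
Board game €56.87: toys, buyer-exempt → 0% → €0.00
Umbrella €24.46: all other tangible goods → 6.25% → €1.53
Wall mirror €164.38: furniture → 7.75% → €12.74
Total tax = €0.38 + €1.53 + €12.74 = €14.65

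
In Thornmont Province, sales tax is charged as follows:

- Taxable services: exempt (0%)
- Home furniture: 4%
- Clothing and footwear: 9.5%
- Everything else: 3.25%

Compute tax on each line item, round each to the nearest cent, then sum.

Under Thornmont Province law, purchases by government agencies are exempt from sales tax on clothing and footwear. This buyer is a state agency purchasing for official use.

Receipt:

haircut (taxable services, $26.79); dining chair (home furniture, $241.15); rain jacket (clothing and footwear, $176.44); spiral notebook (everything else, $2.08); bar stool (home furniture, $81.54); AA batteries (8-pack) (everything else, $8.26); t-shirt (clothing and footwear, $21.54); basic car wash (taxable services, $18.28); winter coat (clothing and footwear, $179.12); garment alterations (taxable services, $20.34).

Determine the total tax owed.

$13.25

Haircut $26.79: taxable services → 0% → $0.00
Dining chair $241.15: home furniture → 4% → $9.65
Rain jacket $176.44: clothing and footwear, buyer-exempt → 0% → $0.00
Spiral notebook $2.08: everything else → 3.25% → $0.07
Bar stool $81.54: home furniture → 4% → $3.26
AA batteries (8-pack) $8.26: everything else → 3.25% → $0.27
T-shirt $21.54: clothing and footwear, buyer-exempt → 0% → $0.00
Basic car wash $18.28: taxable services → 0% → $0.00
Winter coat $179.12: clothing and footwear, buyer-exempt → 0% → $0.00
Garment alterations $20.34: taxable services → 0% → $0.00
Total tax = $9.65 + $0.07 + $3.26 + $0.27 = $13.25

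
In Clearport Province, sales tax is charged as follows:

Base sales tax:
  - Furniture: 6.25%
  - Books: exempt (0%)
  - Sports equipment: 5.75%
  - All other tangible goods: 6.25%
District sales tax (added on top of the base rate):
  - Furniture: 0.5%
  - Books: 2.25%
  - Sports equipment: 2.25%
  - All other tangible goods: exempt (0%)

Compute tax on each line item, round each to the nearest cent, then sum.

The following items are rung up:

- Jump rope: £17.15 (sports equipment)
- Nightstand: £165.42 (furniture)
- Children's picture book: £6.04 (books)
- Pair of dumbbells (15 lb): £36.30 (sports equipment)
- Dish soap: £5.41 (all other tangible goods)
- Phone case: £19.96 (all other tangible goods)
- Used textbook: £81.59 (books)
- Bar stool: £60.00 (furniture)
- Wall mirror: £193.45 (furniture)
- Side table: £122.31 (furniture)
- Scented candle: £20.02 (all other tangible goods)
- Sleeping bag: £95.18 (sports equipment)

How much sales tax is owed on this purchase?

£53.24

Jump rope £17.15: sports equipment → 5.75% + 2.25% district = 8% → £1.37
Nightstand £165.42: furniture → 6.25% + 0.5% district = 6.75% → £11.17
Children's picture book £6.04: books → 0% + 2.25% district = 2.25% → £0.14
Pair of dumbbells (15 lb) £36.30: sports equipment → 5.75% + 2.25% district = 8% → £2.90
Dish soap £5.41: all other tangible goods → 6.25% + 0% district = 6.25% → £0.34
Phone case £19.96: all other tangible goods → 6.25% + 0% district = 6.25% → £1.25
Used textbook £81.59: books → 0% + 2.25% district = 2.25% → £1.84
Bar stool £60.00: furniture → 6.25% + 0.5% district = 6.75% → £4.05
Wall mirror £193.45: furniture → 6.25% + 0.5% district = 6.75% → £13.06
Side table £122.31: furniture → 6.25% + 0.5% district = 6.75% → £8.26
Scented candle £20.02: all other tangible goods → 6.25% + 0% district = 6.25% → £1.25
Sleeping bag £95.18: sports equipment → 5.75% + 2.25% district = 8% → £7.61
Total tax = £1.37 + £11.17 + £0.14 + £2.90 + £0.34 + £1.25 + £1.84 + £4.05 + £13.06 + £8.26 + £1.25 + £7.61 = £53.24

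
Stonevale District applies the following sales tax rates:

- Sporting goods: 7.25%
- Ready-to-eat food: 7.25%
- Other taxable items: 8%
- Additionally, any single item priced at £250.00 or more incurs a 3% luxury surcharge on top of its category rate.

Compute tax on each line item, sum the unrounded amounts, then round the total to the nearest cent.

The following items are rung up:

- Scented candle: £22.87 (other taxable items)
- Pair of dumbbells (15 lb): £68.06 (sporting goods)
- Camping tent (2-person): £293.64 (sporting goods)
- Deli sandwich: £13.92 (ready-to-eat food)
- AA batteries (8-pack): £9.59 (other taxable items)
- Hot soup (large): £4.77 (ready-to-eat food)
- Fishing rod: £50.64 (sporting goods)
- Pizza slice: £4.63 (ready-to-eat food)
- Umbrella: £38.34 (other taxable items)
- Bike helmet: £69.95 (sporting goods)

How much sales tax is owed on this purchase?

Scented candle £22.87: other taxable items → 8% → £1.8296
Pair of dumbbells (15 lb) £68.06: sporting goods → 7.25% → £4.93435
Camping tent (2-person) £293.64: sporting goods → 7.25% + 3% surcharge = 10.25% → £30.0981
Deli sandwich £13.92: ready-to-eat food → 7.25% → £1.0092
AA batteries (8-pack) £9.59: other taxable items → 8% → £0.7672
Hot soup (large) £4.77: ready-to-eat food → 7.25% → £0.345825
Fishing rod £50.64: sporting goods → 7.25% → £3.6714
Pizza slice £4.63: ready-to-eat food → 7.25% → £0.335675
Umbrella £38.34: other taxable items → 8% → £3.0672
Bike helmet £69.95: sporting goods → 7.25% → £5.071375
Unrounded tax sum = £51.129925 → £51.13

£51.13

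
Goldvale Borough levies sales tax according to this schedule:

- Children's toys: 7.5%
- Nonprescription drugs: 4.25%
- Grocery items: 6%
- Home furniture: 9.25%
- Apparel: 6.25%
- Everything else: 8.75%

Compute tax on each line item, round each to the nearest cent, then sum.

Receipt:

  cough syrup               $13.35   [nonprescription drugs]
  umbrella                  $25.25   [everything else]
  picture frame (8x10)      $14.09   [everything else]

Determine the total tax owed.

$4.01

Cough syrup $13.35: nonprescription drugs → 4.25% → $0.57
Umbrella $25.25: everything else → 8.75% → $2.21
Picture frame (8x10) $14.09: everything else → 8.75% → $1.23
Total tax = $0.57 + $2.21 + $1.23 = $4.01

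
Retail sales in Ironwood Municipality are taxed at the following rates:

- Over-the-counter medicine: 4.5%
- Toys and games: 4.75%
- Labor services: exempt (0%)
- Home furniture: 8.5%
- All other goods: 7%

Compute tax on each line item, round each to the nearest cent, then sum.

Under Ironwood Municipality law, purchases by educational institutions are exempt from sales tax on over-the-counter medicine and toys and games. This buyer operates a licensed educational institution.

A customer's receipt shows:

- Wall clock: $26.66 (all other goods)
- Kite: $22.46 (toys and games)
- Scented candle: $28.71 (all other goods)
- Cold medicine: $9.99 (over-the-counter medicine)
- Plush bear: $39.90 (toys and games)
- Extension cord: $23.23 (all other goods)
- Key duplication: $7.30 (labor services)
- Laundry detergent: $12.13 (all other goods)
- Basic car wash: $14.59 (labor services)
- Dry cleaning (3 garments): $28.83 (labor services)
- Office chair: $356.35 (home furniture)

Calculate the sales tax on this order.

$36.65

Wall clock $26.66: all other goods → 7% → $1.87
Kite $22.46: toys and games, buyer-exempt → 0% → $0.00
Scented candle $28.71: all other goods → 7% → $2.01
Cold medicine $9.99: over-the-counter medicine, buyer-exempt → 0% → $0.00
Plush bear $39.90: toys and games, buyer-exempt → 0% → $0.00
Extension cord $23.23: all other goods → 7% → $1.63
Key duplication $7.30: labor services → 0% → $0.00
Laundry detergent $12.13: all other goods → 7% → $0.85
Basic car wash $14.59: labor services → 0% → $0.00
Dry cleaning (3 garments) $28.83: labor services → 0% → $0.00
Office chair $356.35: home furniture → 8.5% → $30.29
Total tax = $1.87 + $2.01 + $1.63 + $0.85 + $30.29 = $36.65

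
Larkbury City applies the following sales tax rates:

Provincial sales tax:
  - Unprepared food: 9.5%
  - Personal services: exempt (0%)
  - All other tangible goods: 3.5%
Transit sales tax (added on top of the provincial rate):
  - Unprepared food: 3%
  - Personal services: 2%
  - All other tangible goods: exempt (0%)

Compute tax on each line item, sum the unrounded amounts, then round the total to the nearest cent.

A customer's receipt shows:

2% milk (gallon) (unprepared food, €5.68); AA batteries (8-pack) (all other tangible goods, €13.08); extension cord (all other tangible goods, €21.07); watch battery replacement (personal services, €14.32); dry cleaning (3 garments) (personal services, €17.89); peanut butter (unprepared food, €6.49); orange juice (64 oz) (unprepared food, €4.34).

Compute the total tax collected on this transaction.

2% milk (gallon) €5.68: unprepared food → 9.5% + 3% transit = 12.5% → €0.71
AA batteries (8-pack) €13.08: all other tangible goods → 3.5% + 0% transit = 3.5% → €0.4578
Extension cord €21.07: all other tangible goods → 3.5% + 0% transit = 3.5% → €0.73745
Watch battery replacement €14.32: personal services → 0% + 2% transit = 2% → €0.2864
Dry cleaning (3 garments) €17.89: personal services → 0% + 2% transit = 2% → €0.3578
Peanut butter €6.49: unprepared food → 9.5% + 3% transit = 12.5% → €0.81125
Orange juice (64 oz) €4.34: unprepared food → 9.5% + 3% transit = 12.5% → €0.5425
Unrounded tax sum = €3.9032 → €3.90

€3.90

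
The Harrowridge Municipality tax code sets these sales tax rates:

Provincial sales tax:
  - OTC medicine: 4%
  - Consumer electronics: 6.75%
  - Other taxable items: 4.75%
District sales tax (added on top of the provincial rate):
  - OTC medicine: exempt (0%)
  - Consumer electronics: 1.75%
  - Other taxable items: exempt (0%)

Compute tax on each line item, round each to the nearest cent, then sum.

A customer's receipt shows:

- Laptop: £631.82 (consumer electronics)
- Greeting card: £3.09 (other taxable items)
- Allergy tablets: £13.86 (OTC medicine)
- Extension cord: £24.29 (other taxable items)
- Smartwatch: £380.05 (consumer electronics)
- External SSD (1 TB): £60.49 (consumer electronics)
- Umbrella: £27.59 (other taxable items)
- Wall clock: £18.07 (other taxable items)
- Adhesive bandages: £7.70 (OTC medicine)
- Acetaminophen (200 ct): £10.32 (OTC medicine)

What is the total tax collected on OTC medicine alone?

Allergy tablets £13.86: OTC medicine → 4% + 0% district = 4% → £0.55
Adhesive bandages £7.70: OTC medicine → 4% + 0% district = 4% → £0.31
Acetaminophen (200 ct) £10.32: OTC medicine → 4% + 0% district = 4% → £0.41
Tax on OTC medicine = £0.55 + £0.31 + £0.41 = £1.27

£1.27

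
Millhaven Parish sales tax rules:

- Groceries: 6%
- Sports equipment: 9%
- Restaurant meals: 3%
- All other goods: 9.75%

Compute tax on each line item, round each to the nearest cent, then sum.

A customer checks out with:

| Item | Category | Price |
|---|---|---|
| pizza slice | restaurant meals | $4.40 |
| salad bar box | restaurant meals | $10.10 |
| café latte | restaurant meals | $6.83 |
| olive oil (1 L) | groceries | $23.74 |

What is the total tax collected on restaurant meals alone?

Pizza slice $4.40: restaurant meals → 3% → $0.13
Salad bar box $10.10: restaurant meals → 3% → $0.30
Café latte $6.83: restaurant meals → 3% → $0.20
Tax on restaurant meals = $0.13 + $0.30 + $0.20 = $0.63

$0.63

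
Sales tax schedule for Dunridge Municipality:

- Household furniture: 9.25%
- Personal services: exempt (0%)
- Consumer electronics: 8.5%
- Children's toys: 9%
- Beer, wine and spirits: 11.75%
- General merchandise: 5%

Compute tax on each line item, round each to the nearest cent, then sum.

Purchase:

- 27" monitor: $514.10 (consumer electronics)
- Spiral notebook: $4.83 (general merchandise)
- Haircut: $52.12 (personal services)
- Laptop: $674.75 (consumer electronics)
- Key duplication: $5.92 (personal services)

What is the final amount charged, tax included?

27" monitor $514.10: consumer electronics → 8.5% → $43.70
Spiral notebook $4.83: general merchandise → 5% → $0.24
Haircut $52.12: personal services → 0% → $0.00
Laptop $674.75: consumer electronics → 8.5% → $57.35
Key duplication $5.92: personal services → 0% → $0.00
Subtotal = $1251.72; tax = $101.29; total due = $1353.01

$1353.01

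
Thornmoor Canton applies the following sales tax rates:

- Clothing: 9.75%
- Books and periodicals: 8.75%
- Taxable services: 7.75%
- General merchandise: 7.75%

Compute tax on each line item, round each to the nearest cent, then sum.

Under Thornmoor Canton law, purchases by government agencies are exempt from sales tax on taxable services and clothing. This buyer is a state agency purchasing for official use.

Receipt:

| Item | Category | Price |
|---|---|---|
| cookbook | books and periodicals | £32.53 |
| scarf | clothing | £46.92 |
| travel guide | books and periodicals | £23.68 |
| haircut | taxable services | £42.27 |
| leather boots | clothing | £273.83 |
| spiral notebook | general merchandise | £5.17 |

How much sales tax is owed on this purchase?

£5.32

Cookbook £32.53: books and periodicals → 8.75% → £2.85
Scarf £46.92: clothing, buyer-exempt → 0% → £0.00
Travel guide £23.68: books and periodicals → 8.75% → £2.07
Haircut £42.27: taxable services, buyer-exempt → 0% → £0.00
Leather boots £273.83: clothing, buyer-exempt → 0% → £0.00
Spiral notebook £5.17: general merchandise → 7.75% → £0.40
Total tax = £2.85 + £2.07 + £0.40 = £5.32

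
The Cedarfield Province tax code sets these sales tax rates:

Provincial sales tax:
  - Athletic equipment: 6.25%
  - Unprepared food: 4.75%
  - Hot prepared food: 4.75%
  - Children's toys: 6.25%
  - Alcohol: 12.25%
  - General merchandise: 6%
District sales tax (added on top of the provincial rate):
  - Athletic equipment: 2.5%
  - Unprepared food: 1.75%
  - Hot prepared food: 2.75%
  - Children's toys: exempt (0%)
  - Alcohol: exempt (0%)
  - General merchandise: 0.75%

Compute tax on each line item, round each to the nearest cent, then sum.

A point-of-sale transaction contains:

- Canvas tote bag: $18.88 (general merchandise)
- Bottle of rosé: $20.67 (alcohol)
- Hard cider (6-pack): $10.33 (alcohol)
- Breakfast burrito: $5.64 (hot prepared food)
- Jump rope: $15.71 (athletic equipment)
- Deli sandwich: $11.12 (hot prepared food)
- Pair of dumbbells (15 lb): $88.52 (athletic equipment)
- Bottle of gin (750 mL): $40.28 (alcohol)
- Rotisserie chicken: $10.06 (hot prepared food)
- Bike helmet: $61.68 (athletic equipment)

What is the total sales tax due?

Canvas tote bag $18.88: general merchandise → 6% + 0.75% district = 6.75% → $1.27
Bottle of rosé $20.67: alcohol → 12.25% + 0% district = 12.25% → $2.53
Hard cider (6-pack) $10.33: alcohol → 12.25% + 0% district = 12.25% → $1.27
Breakfast burrito $5.64: hot prepared food → 4.75% + 2.75% district = 7.5% → $0.42
Jump rope $15.71: athletic equipment → 6.25% + 2.5% district = 8.75% → $1.37
Deli sandwich $11.12: hot prepared food → 4.75% + 2.75% district = 7.5% → $0.83
Pair of dumbbells (15 lb) $88.52: athletic equipment → 6.25% + 2.5% district = 8.75% → $7.75
Bottle of gin (750 mL) $40.28: alcohol → 12.25% + 0% district = 12.25% → $4.93
Rotisserie chicken $10.06: hot prepared food → 4.75% + 2.75% district = 7.5% → $0.75
Bike helmet $61.68: athletic equipment → 6.25% + 2.5% district = 8.75% → $5.40
Total tax = $1.27 + $2.53 + $1.27 + $0.42 + $1.37 + $0.83 + $7.75 + $4.93 + $0.75 + $5.40 = $26.52

$26.52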